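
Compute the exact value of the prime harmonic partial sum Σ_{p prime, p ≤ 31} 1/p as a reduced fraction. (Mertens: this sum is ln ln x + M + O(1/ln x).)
Σ 1/p = 314016924901/200560490130

π(31) = 11, so the primes ≤ 31 are [2, 3, 5, 7, 11, 13, 17, 19, 23, 29, 31]. Summing 1/p over these primes: 314016924901/200560490130 ≈ 1.5657. Mertens estimate ln ln(31) + 0.2615 ≈ 1.4952.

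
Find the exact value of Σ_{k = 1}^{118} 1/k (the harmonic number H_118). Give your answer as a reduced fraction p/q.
H_118 = 93018884434841482250701215017315081260434614082769/17379782769567790172972927968296006432665936992320

Direct summation: H_118 = 1 + 1/2 + ... + 1/118. The least common denominator is lcm(1, ..., 118) = 955888052326228459513511038256280353796626534577600; over this denominator the numerator is 955888052326228459513511038256280353796626534577600 + 477944026163114229756755519128140176898313267288800 + 318629350775409486504503679418760117932208844859200 + 238972013081557114878377759564070088449156633644400 + 191177610465245691902702207651256070759325306915520 + 159314675387704743252251839709380058966104422429600 + 136555436046604065644787291179468621970946647796800 + 119486006540778557439188879782035044224578316822200 + 106209783591803162168167893139586705977402948286400 + 95588805232622845951351103825628035379662653457760 + 86898913847838950864864639841480032163329684961600 + 79657337693852371626125919854690029483052211214800 + 73529850178940650731808541404329257984355887275200 + 68277718023302032822393645589734310985473323898400 + 63725870155081897300900735883752023586441768971840 + 59743003270389278719594439891017522112289158411100 + 56228708960366379971383002250369432576272149092800 + 53104891795901581084083946569793352988701474143200 + 50309897490854129448079528329277913357717186030400 + 47794402616311422975675551912814017689831326728880 + 45518478682201355214929097059822873990315549265600 + 43449456923919475432432319920740016081664842480800 + 41560350101140367804935262532881754512896805851200 + 39828668846926185813062959927345014741526105607400 + 38235522093049138380540441530251214151865061383104 + 36764925089470325365904270702164628992177943637600 + 35403261197267720722722631046528901992467649428800 + 34138859011651016411196822794867155492736661949200 + 32961656976766498603914173732975184613676777054400 + 31862935077540948650450367941876011793220884485920 + 30835098462136401919790678653428398509568597889600 + 29871501635194639359797219945508761056144579205550 + 28966304615946316954954879947160010721109894987200 + 28114354480183189985691501125184716288136074546400 + 27311087209320813128957458235893724394189329559360 + 26552445897950790542041973284896676494350737071600 + 25834812225033201608473271304223793345854771204800 + 25154948745427064724039764164638956678858593015200 + 24509950059646883577269513801443085994785295758400 + 23897201308155711487837775956407008844915663364440 + 23314342739664108768622220445275130580405525233600 + 22759239341100677607464548529911436995157774632800 + 22229954705261126965430489261773961716200617083200 + 21724728461959737716216159960370008040832421240400 + 21241956718360632433633578627917341195480589657280 + 20780175050570183902467631266440877256448402925600 + 20338043666515499138585341239495326676523968820800 + 19914334423463092906531479963672507370763052803700 + 19507919435229152234969613025638374567278092542400 + 19117761046524569190270220765125607075932530691552 + 18742902986788793323794334083456477525424049697600 + 18382462544735162682952135351082314496088971818800 + 18035623628796763387047378080307176486728802539200 + 17701630598633860361361315523264450996233824714400 + 17379782769567790172972927968296006432665936992320 + 17069429505825508205598411397433577746368330974600 + 16769965830284709816026509443092637785905728676800 + 16480828488383249301957086866487592306838388527200 + 16201492412308956940906966750106446674519093806400 + 15931467538770474325225183970938005896610442242960 + 15670295939774237041205098987807874652403713681600 + 15417549231068200959895339326714199254784298944800 + 15172826227400451738309699019940957996771849755200 + 14935750817597319679898609972754380528072289602775 + 14705970035788130146361708280865851596871177455040 + 14483152307973158477477439973580005360554947493600 + 14266985855615350141992702063526572444725769172800 + 14057177240091594992845750562592358144068037273200 + 13853450033713455934978420844293918170965601950400 + 13655543604660406564478729117946862197094664779680 + 13463212004594767035401563919102540194318683585600 + 13276222948975395271020986642448338247175368535800 + 13094356881181211774157685455565484298583925131200 + 12917406112516600804236635652111896672927385602400 + 12745174031016379460180147176750404717288353794368 + 12577474372713532362019882082319478339429296507600 + 12414130549691278694980662834497147451904240708800 + 12254975029823441788634756900721542997392647879200 + 12099848763623145057133051117168105744261095374400 + 11948600654077855743918887978203504422457831682220 + 11801087065755906907574210348842967330822549809600 + 11657171369832054384311110222637565290202762616800 + 11516723522002752524259169135617835587911163067200 + 11379619670550338803732274264955718497578887316400 + 11245741792073275994276600450073886515254429818560 + 11114977352630563482715244630886980858100308541600 + 10987218992255499534638057910991728204558925684800 + 10862364230979868858108079980185004020416210620200 + 10740315194676724264196753238834610716816028478400 + 10620978359180316216816789313958670597740294828640 + 10504264311277235818829791629189893997765126753600 + 10390087525285091951233815633220438628224201462800 + 10278366154045467306596892884476132836522865963200 + 10169021833257749569292670619747663338261984410400 + 10061979498170825889615905665855582671543437206080 + 9957167211731546453265739981836253685381526401850 + 9854516003363179994984649878930725296872438500800 + 9753959717614576117484806512819187283639046271200 + 9655434871982105651651626649053336907036631662400 + 9558880523262284595135110382562803537966265345776 + 9464238141843846133797138992636439146501252817600 + 9371451493394396661897167041728238762712024848800 + 9280466527439111257412728526760003434918704219200 + 9191231272367581341476067675541157248044485909400 + 9103695736440271042985819411964574798063109853120 + 9017811814398381693523689040153588243364401269600 + 8933533199310546350593561105198881811183425556800 + 8850815299316930180680657761632225498116912357200 + 8769615158956224399206523286754865631161711326400 + 8689891384783895086486463984148003216332968496160 + 8611604075011067202824423768074597781951590401600 + 8534714752912754102799205698716788873184165487300 + 8459186303771933270031071135011330564571916235200 + 8384982915142354908013254721546318892952864338400 + 8312070020228073560987052506576350902579361170240 + 8240414244191624650978543433243796153419194263600 + 8169983353215627859089837933814361998261765252800 + 8100746206154478470453483375053223337259546903200 = 5116038643916281523788566825952329469323903774552295, so H_118 = 5116038643916281523788566825952329469323903774552295/955888052326228459513511038256280353796626534577600; reducing by gcd(5116038643916281523788566825952329469323903774552295, 955888052326228459513511038256280353796626534577600) = 55 gives 93018884434841482250701215017315081260434614082769/17379782769567790172972927968296006432665936992320 ≈ 5.35213. (The PNT-adjacent estimate ln(118) + γ ≈ 5.34790 matches within O(1/n).)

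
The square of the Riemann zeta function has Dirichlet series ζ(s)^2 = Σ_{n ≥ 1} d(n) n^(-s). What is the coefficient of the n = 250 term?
d(250) = 8

ζ(s)^2 = (Σ 1/m^s)(Σ 1/k^s). The coefficient of 1/n^s in the product is the number of ordered pairs (m, k) with mk = n, which equals d(n). For n = 250, divisors are [1, 2, 5, 10, 25, 50, 125, 250], so d(250) = 8.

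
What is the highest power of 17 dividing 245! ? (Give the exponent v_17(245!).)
v_17(245!) = 14

Legendre's formula: v_p(n!) = Σ_{k ≥ 1} ⌊n / p^k⌋. For p = 17, n = 245, the terms are:
  ⌊245/17^1⌋ = ⌊245/17⌋ = 14
(the next term ⌊245/17^2⌋ = 0, terminating the sum). Summing: v_17(245!) = 14 = 14.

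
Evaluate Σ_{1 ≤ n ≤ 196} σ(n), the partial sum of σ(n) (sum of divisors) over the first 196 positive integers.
Σ_{n ≤ 196} σ(n) = 31713

Compute σ(n) for each 1 ≤ n ≤ 196: σ(1) = 1, σ(2) = 3, σ(3) = 4, σ(4) = 7, σ(5) = 6, σ(6) = 12, σ(7) = 8, σ(8) = 15, σ(9) = 13, σ(10) = 18, σ(11) = 12, σ(12) = 28, σ(13) = 14, σ(14) = 24, σ(15) = 24, σ(16) = 31, σ(17) = 18, σ(18) = 39, σ(19) = 20, σ(20) = 42, σ(21) = 32, σ(22) = 36, σ(23) = 24, σ(24) = 60, σ(25) = 31, σ(26) = 42, σ(27) = 40, σ(28) = 56, σ(29) = 30, σ(30) = 72, σ(31) = 32, σ(32) = 63, σ(33) = 48, σ(34) = 54, σ(35) = 48, σ(36) = 91, σ(37) = 38, σ(38) = 60, σ(39) = 56, σ(40) = 90, σ(41) = 42, σ(42) = 96, σ(43) = 44, σ(44) = 84, σ(45) = 78, σ(46) = 72, σ(47) = 48, σ(48) = 124, σ(49) = 57, σ(50) = 93, σ(51) = 72, σ(52) = 98, σ(53) = 54, σ(54) = 120, σ(55) = 72, σ(56) = 120, σ(57) = 80, σ(58) = 90, σ(59) = 60, σ(60) = 168, σ(61) = 62, σ(62) = 96, σ(63) = 104, σ(64) = 127, σ(65) = 84, σ(66) = 144, σ(67) = 68, σ(68) = 126, σ(69) = 96, σ(70) = 144, σ(71) = 72, σ(72) = 195, σ(73) = 74, σ(74) = 114, σ(75) = 124, σ(76) = 140, σ(77) = 96, σ(78) = 168, σ(79) = 80, σ(80) = 186, σ(81) = 121, σ(82) = 126, σ(83) = 84, σ(84) = 224, σ(85) = 108, σ(86) = 132, σ(87) = 120, σ(88) = 180, σ(89) = 90, σ(90) = 234, σ(91) = 112, σ(92) = 168, σ(93) = 128, σ(94) = 144, σ(95) = 120, σ(96) = 252, σ(97) = 98, σ(98) = 171, σ(99) = 156, σ(100) = 217, σ(101) = 102, σ(102) = 216, σ(103) = 104, σ(104) = 210, σ(105) = 192, σ(106) = 162, σ(107) = 108, σ(108) = 280, σ(109) = 110, σ(110) = 216, σ(111) = 152, σ(112) = 248, σ(113) = 114, σ(114) = 240, σ(115) = 144, σ(116) = 210, σ(117) = 182, σ(118) = 180, σ(119) = 144, σ(120) = 360, σ(121) = 133, σ(122) = 186, σ(123) = 168, σ(124) = 224, σ(125) = 156, σ(126) = 312, σ(127) = 128, σ(128) = 255, σ(129) = 176, σ(130) = 252, σ(131) = 132, σ(132) = 336, σ(133) = 160, σ(134) = 204, σ(135) = 240, σ(136) = 270, σ(137) = 138, σ(138) = 288, σ(139) = 140, σ(140) = 336, σ(141) = 192, σ(142) = 216, σ(143) = 168, σ(144) = 403, σ(145) = 180, σ(146) = 222, σ(147) = 228, σ(148) = 266, σ(149) = 150, σ(150) = 372, σ(151) = 152, σ(152) = 300, σ(153) = 234, σ(154) = 288, σ(155) = 192, σ(156) = 392, σ(157) = 158, σ(158) = 240, σ(159) = 216, σ(160) = 378, σ(161) = 192, σ(162) = 363, σ(163) = 164, σ(164) = 294, σ(165) = 288, σ(166) = 252, σ(167) = 168, σ(168) = 480, σ(169) = 183, σ(170) = 324, σ(171) = 260, σ(172) = 308, σ(173) = 174, σ(174) = 360, σ(175) = 248, σ(176) = 372, σ(177) = 240, σ(178) = 270, σ(179) = 180, σ(180) = 546, σ(181) = 182, σ(182) = 336, σ(183) = 248, σ(184) = 360, σ(185) = 228, σ(186) = 384, σ(187) = 216, σ(188) = 336, σ(189) = 320, σ(190) = 360, σ(191) = 192, σ(192) = 508, σ(193) = 194, σ(194) = 294, σ(195) = 336, σ(196) = 399. Summing all 196 values: 31713. (Average order: Σ_{n ≤ x} σ(n) ~ (π²/12) x². For x = 196, (π²/12)·196² ≈ 31595.89.)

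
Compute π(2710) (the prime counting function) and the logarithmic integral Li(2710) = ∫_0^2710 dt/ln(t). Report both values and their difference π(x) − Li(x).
π(2710) = 394;  Li(2710) ≈ 406.31;  π(x) − Li(x) ≈ -12.31.

Direct count of primes ≤ 2710 gives π(2710) = 394. Numerical evaluation of the logarithmic integral gives Li(2710) ≈ 406.31. The difference π(x) − Li(x) ≈ -12.31 is typically negative for small/moderate x (Li(x) overestimates), though Littlewood's theorem shows this sign changes infinitely often.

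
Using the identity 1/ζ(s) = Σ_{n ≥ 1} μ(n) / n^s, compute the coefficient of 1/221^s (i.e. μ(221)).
μ(221) = 1

Factor n = 221 = 13 · 17. μ(n) = 0 if any exponent ≥ 2 (not squarefree); otherwise μ(n) = (−1)^{ω(n)} where ω(n) is the number of distinct prime factors. Applying: μ(221) = 1.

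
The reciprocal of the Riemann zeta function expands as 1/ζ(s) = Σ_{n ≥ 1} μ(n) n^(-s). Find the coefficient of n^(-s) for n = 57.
μ(57) = 1

Factor n = 57 = 3 · 19. μ(n) = 0 if any exponent ≥ 2 (not squarefree); otherwise μ(n) = (−1)^{ω(n)} where ω(n) is the number of distinct prime factors. Applying: μ(57) = 1.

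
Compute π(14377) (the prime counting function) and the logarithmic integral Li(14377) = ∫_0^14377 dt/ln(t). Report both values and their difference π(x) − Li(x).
π(14377) = 1684;  Li(14377) ≈ 1711.69;  π(x) − Li(x) ≈ -27.69.

Direct count of primes ≤ 14377 gives π(14377) = 1684. Numerical evaluation of the logarithmic integral gives Li(14377) ≈ 1711.69. The difference π(x) − Li(x) ≈ -27.69 is typically negative for small/moderate x (Li(x) overestimates), though Littlewood's theorem shows this sign changes infinitely often.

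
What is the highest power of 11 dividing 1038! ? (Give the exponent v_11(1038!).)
v_11(1038!) = 102

Legendre's formula: v_p(n!) = Σ_{k ≥ 1} ⌊n / p^k⌋. For p = 11, n = 1038, the terms are:
  ⌊1038/11^1⌋ = ⌊1038/11⌋ = 94
  ⌊1038/11^2⌋ = ⌊1038/121⌋ = 8
(the next term ⌊1038/11^3⌋ = 0, terminating the sum). Summing: v_11(1038!) = 94 + 8 = 102.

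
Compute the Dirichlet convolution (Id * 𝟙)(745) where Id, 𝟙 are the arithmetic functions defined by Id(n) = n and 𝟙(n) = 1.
(Id * 𝟙)(745) = 900

Divisors of 745: [1, 5, 149, 745]. For each d | 745:
  d = 1: Id(1) · 𝟙(745/1) = 1 · 1 = 1
  d = 5: Id(5) · 𝟙(745/5) = 5 · 1 = 5
  d = 149: Id(149) · 𝟙(745/149) = 149 · 1 = 149
  d = 745: Id(745) · 𝟙(745/745) = 745 · 1 = 745
Summing: (Id * 𝟙)(745) = 1 + 5 + 149 + 745 = 900.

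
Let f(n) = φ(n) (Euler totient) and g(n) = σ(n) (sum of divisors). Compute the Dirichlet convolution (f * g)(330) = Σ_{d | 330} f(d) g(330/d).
(φ * σ)(330) = 5280

Divisors of 330: [1, 2, 3, 5, 6, 10, 11, 15, 22, 30, 33, 55, 66, 110, 165, 330]. For each d | 330:
  d = 1: φ(1) · σ(330/1) = 1 · 864 = 864
  d = 2: φ(2) · σ(330/2) = 1 · 288 = 288
  d = 3: φ(3) · σ(330/3) = 2 · 216 = 432
  d = 5: φ(5) · σ(330/5) = 4 · 144 = 576
  d = 6: φ(6) · σ(330/6) = 2 · 72 = 144
  d = 10: φ(10) · σ(330/10) = 4 · 48 = 192
  d = 11: φ(11) · σ(330/11) = 10 · 72 = 720
  d = 15: φ(15) · σ(330/15) = 8 · 36 = 288
  d = 22: φ(22) · σ(330/22) = 10 · 24 = 240
  d = 30: φ(30) · σ(330/30) = 8 · 12 = 96
  d = 33: φ(33) · σ(330/33) = 20 · 18 = 360
  d = 55: φ(55) · σ(330/55) = 40 · 12 = 480
  d = 66: φ(66) · σ(330/66) = 20 · 6 = 120
  d = 110: φ(110) · σ(330/110) = 40 · 4 = 160
  d = 165: φ(165) · σ(330/165) = 80 · 3 = 240
  d = 330: φ(330) · σ(330/330) = 80 · 1 = 80
Summing: (φ * σ)(330) = 864 + 288 + 432 + 576 + 144 + 192 + 720 + 288 + 240 + 96 + 360 + 480 + 120 + 160 + 240 + 80 = 5280.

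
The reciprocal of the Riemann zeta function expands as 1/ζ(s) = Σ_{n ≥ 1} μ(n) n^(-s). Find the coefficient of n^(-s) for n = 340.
μ(340) = 0

Factor n = 340 = 2^2 · 5 · 17. μ(n) = 0 if any exponent ≥ 2 (not squarefree); otherwise μ(n) = (−1)^{ω(n)} where ω(n) is the number of distinct prime factors. Applying: μ(340) = 0.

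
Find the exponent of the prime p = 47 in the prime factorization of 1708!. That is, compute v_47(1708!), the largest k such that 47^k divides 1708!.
v_47(1708!) = 36

Legendre's formula: v_p(n!) = Σ_{k ≥ 1} ⌊n / p^k⌋. For p = 47, n = 1708, the terms are:
  ⌊1708/47^1⌋ = ⌊1708/47⌋ = 36
(the next term ⌊1708/47^2⌋ = 0, terminating the sum). Summing: v_47(1708!) = 36 = 36.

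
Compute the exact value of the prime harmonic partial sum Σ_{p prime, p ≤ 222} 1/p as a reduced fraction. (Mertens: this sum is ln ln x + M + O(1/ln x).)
Σ 1/p = 3215488142498485484492183158345029261034221047849345857469577412562094716564064084247/1645783550795210387735581011435590727981167322669649249414629852197255934130751870910

π(222) = 47, so the primes ≤ 222 are [2, 3, 5, 7, 11, 13, 17, 19, 23, 29, 31, 37, 41, 43, 47, 53, 59, 61, 67, 71, 73, 79, 83, 89, 97, 101, 103, 107, 109, 113, 127, 131, 137, 139, 149, 151, 157, 163, 167, 173, 179, 181, 191, 193, 197, 199, 211]. Summing 1/p over these primes: 3215488142498485484492183158345029261034221047849345857469577412562094716564064084247/1645783550795210387735581011435590727981167322669649249414629852197255934130751870910 ≈ 1.9538. Mertens estimate ln ln(222) + 0.2615 ≈ 1.9484.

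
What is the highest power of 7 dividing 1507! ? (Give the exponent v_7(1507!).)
v_7(1507!) = 249

Legendre's formula: v_p(n!) = Σ_{k ≥ 1} ⌊n / p^k⌋. For p = 7, n = 1507, the terms are:
  ⌊1507/7^1⌋ = ⌊1507/7⌋ = 215
  ⌊1507/7^2⌋ = ⌊1507/49⌋ = 30
  ⌊1507/7^3⌋ = ⌊1507/343⌋ = 4
(the next term ⌊1507/7^4⌋ = 0, terminating the sum). Summing: v_7(1507!) = 215 + 30 + 4 = 249.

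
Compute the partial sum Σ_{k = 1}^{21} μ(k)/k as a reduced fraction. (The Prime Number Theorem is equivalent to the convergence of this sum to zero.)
Σ μ(k)/k = -15019/4849845

Values of μ(k) for 1 ≤ k ≤ 21: μ(1) = 1, μ(2) = -1, μ(3) = -1, μ(5) = -1, μ(6) = 1, μ(7) = -1, μ(10) = 1, μ(11) = -1, μ(13) = -1, μ(14) = 1, μ(15) = 1, μ(17) = -1, μ(19) = -1, μ(21) = 1, with μ = 0 on non-squarefree integers. Summing μ(k)/k for k where μ(k) ≠ 0 gives -15019/4849845 ≈ -0.0031. (PNT ⟺ this sum → 0 as n → ∞.)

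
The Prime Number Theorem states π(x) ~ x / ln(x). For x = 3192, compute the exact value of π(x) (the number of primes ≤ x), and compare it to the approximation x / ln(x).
π(3192) = 452;  x/ln(x) ≈ 395.62;  relative error ≈ 12.47%.

Directly count primes up to 3192: π(3192) = 452. The PNT approximation gives 3192/ln(3192) ≈ 3192/8.06840 ≈ 395.62. Relative error (π(x) − x/ln(x)) / π(x) ≈ 12.47%; the approximation is known to undercount slightly (Li(x) is a better estimate).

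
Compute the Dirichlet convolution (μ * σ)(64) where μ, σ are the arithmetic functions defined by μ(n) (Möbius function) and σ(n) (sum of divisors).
(μ * σ)(64) = 64

Divisors of 64: [1, 2, 4, 8, 16, 32, 64]. For each d | 64:
  d = 1: μ(1) · σ(64/1) = 1 · 127 = 127
  d = 2: μ(2) · σ(64/2) = -1 · 63 = -63
  d = 4: μ(4) · σ(64/4) = 0 · 31 = 0
  d = 8: μ(8) · σ(64/8) = 0 · 15 = 0
  d = 16: μ(16) · σ(64/16) = 0 · 7 = 0
  d = 32: μ(32) · σ(64/32) = 0 · 3 = 0
  d = 64: μ(64) · σ(64/64) = 0 · 1 = 0
Summing: (μ * σ)(64) = 127 + -63 + 0 + 0 + 0 + 0 + 0 = 64.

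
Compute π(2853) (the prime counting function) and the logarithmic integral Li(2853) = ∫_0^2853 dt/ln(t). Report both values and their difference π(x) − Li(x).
π(2853) = 414;  Li(2853) ≈ 424.34;  π(x) − Li(x) ≈ -10.34.

Direct count of primes ≤ 2853 gives π(2853) = 414. Numerical evaluation of the logarithmic integral gives Li(2853) ≈ 424.34. The difference π(x) − Li(x) ≈ -10.34 is typically negative for small/moderate x (Li(x) overestimates), though Littlewood's theorem shows this sign changes infinitely often.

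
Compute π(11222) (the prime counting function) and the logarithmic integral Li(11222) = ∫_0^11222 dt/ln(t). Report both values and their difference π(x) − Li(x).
π(11222) = 1357;  Li(11222) ≈ 1377.97;  π(x) − Li(x) ≈ -20.97.

Direct count of primes ≤ 11222 gives π(11222) = 1357. Numerical evaluation of the logarithmic integral gives Li(11222) ≈ 1377.97. The difference π(x) − Li(x) ≈ -20.97 is typically negative for small/moderate x (Li(x) overestimates), though Littlewood's theorem shows this sign changes infinitely often.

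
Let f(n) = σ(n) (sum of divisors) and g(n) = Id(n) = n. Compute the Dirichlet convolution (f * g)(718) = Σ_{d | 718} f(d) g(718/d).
(σ * Id)(718) = 3595

Divisors of 718: [1, 2, 359, 718]. For each d | 718:
  d = 1: σ(1) · Id(718/1) = 1 · 718 = 718
  d = 2: σ(2) · Id(718/2) = 3 · 359 = 1077
  d = 359: σ(359) · Id(718/359) = 360 · 2 = 720
  d = 718: σ(718) · Id(718/718) = 1080 · 1 = 1080
Summing: (σ * Id)(718) = 718 + 1077 + 720 + 1080 = 3595.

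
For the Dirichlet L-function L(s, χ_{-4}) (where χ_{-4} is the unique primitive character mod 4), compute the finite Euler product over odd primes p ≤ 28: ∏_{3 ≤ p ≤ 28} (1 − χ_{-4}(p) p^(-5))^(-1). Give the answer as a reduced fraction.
∏ = 19221914719363107239019289471588875/19296053991287416836128860852453376

The odd primes p ≤ 28 are [3, 5, 7, 11, 13, 17, 19, 23]. For each, χ(p) = 1 if p ≡ 1 mod 4, χ(p) = −1 if p ≡ 3 mod 4. Taking (1 − χ(p)/p^5)^(-1) = p^5/(p^5 − χ(p)): (1 − (-1)/3^5)^(-1) · (1 − (1)/5^5)^(-1) · (1 − (-1)/7^5)^(-1) · (1 − (-1)/11^5)^(-1) · (1 − (1)/13^5)^(-1) · (1 − (1)/17^5)^(-1) · (1 − (-1)/19^5)^(-1) · (1 − (-1)/23^5)^(-1) = 19221914719363107239019289471588875/19296053991287416836128860852453376.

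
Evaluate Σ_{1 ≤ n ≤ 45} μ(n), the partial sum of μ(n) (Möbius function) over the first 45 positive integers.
Σ_{n ≤ 45} μ(n) = -3

Compute μ(n) for each 1 ≤ n ≤ 45: μ(1) = 1, μ(2) = -1, μ(3) = -1, μ(4) = 0, μ(5) = -1, μ(6) = 1, μ(7) = -1, μ(8) = 0, μ(9) = 0, μ(10) = 1, μ(11) = -1, μ(12) = 0, μ(13) = -1, μ(14) = 1, μ(15) = 1, μ(16) = 0, μ(17) = -1, μ(18) = 0, μ(19) = -1, μ(20) = 0, μ(21) = 1, μ(22) = 1, μ(23) = -1, μ(24) = 0, μ(25) = 0, μ(26) = 1, μ(27) = 0, μ(28) = 0, μ(29) = -1, μ(30) = -1, μ(31) = -1, μ(32) = 0, μ(33) = 1, μ(34) = 1, μ(35) = 1, μ(36) = 0, μ(37) = -1, μ(38) = 1, μ(39) = 1, μ(40) = 0, μ(41) = -1, μ(42) = -1, μ(43) = -1, μ(44) = 0, μ(45) = 0. Summing all 45 values: -3. (Mertens function M(x) = Σ_{n ≤ x} μ(n); on average M(x) should be small (PNT ⟺ M(x) = o(x)).)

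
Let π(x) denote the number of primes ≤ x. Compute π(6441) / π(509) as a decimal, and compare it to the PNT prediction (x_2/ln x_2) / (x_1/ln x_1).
π(6441)/π(509) = 836/97 ≈ 8.6186;  PNT prediction ≈ 8.9923.

π(509) = 97 and π(6441) = 836, so π(6441)/π(509) ≈ 8.6186. The PNT-predicted ratio is (6441/ln(6441)) / (509/ln(509)) ≈ 8.9923. The two agree to within a few percent, as expected.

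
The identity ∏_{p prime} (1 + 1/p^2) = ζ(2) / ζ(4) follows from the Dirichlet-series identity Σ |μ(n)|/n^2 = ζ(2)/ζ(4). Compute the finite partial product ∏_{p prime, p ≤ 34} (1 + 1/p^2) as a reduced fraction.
∏ = 7292191856800000/4827887490090357

The primes p ≤ 34 are [2, 3, 5, 7, 11, 13, 17, 19, 23, 29, 31]. For each, (1 + 1/p^2) = (p^2 + 1)/p^2. Multiplying these fractions over p ∈ [2, 3, 5, 7, 11, 13, 17, 19, 23, 29, 31] gives 7292191856800000/4827887490090357. (In the limit P → ∞ this tends to ζ(2)/ζ(4).)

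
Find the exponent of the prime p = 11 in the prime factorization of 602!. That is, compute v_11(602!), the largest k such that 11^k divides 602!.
v_11(602!) = 58

Legendre's formula: v_p(n!) = Σ_{k ≥ 1} ⌊n / p^k⌋. For p = 11, n = 602, the terms are:
  ⌊602/11^1⌋ = ⌊602/11⌋ = 54
  ⌊602/11^2⌋ = ⌊602/121⌋ = 4
(the next term ⌊602/11^3⌋ = 0, terminating the sum). Summing: v_11(602!) = 54 + 4 = 58.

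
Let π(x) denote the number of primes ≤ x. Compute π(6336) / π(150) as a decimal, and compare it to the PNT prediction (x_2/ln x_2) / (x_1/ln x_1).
π(6336)/π(150) = 824/35 ≈ 23.5429;  PNT prediction ≈ 24.1774.

π(150) = 35 and π(6336) = 824, so π(6336)/π(150) ≈ 23.5429. The PNT-predicted ratio is (6336/ln(6336)) / (150/ln(150)) ≈ 24.1774. The two agree to within a few percent, as expected.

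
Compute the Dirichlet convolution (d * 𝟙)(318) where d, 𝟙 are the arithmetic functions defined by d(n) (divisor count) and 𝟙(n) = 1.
(d * 𝟙)(318) = 27

Divisors of 318: [1, 2, 3, 6, 53, 106, 159, 318]. For each d | 318:
  d = 1: d(1) · 𝟙(318/1) = 1 · 1 = 1
  d = 2: d(2) · 𝟙(318/2) = 2 · 1 = 2
  d = 3: d(3) · 𝟙(318/3) = 2 · 1 = 2
  d = 6: d(6) · 𝟙(318/6) = 4 · 1 = 4
  d = 53: d(53) · 𝟙(318/53) = 2 · 1 = 2
  d = 106: d(106) · 𝟙(318/106) = 4 · 1 = 4
  d = 159: d(159) · 𝟙(318/159) = 4 · 1 = 4
  d = 318: d(318) · 𝟙(318/318) = 8 · 1 = 8
Summing: (d * 𝟙)(318) = 1 + 2 + 2 + 4 + 2 + 4 + 4 + 8 = 27.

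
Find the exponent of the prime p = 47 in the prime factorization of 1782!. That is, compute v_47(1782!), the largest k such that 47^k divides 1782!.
v_47(1782!) = 37

Legendre's formula: v_p(n!) = Σ_{k ≥ 1} ⌊n / p^k⌋. For p = 47, n = 1782, the terms are:
  ⌊1782/47^1⌋ = ⌊1782/47⌋ = 37
(the next term ⌊1782/47^2⌋ = 0, terminating the sum). Summing: v_47(1782!) = 37 = 37.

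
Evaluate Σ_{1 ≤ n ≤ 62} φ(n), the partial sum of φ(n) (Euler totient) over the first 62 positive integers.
Σ_{n ≤ 62} φ(n) = 1192

Compute φ(n) for each 1 ≤ n ≤ 62: φ(1) = 1, φ(2) = 1, φ(3) = 2, φ(4) = 2, φ(5) = 4, φ(6) = 2, φ(7) = 6, φ(8) = 4, φ(9) = 6, φ(10) = 4, φ(11) = 10, φ(12) = 4, φ(13) = 12, φ(14) = 6, φ(15) = 8, φ(16) = 8, φ(17) = 16, φ(18) = 6, φ(19) = 18, φ(20) = 8, φ(21) = 12, φ(22) = 10, φ(23) = 22, φ(24) = 8, φ(25) = 20, φ(26) = 12, φ(27) = 18, φ(28) = 12, φ(29) = 28, φ(30) = 8, φ(31) = 30, φ(32) = 16, φ(33) = 20, φ(34) = 16, φ(35) = 24, φ(36) = 12, φ(37) = 36, φ(38) = 18, φ(39) = 24, φ(40) = 16, φ(41) = 40, φ(42) = 12, φ(43) = 42, φ(44) = 20, φ(45) = 24, φ(46) = 22, φ(47) = 46, φ(48) = 16, φ(49) = 42, φ(50) = 20, φ(51) = 32, φ(52) = 24, φ(53) = 52, φ(54) = 18, φ(55) = 40, φ(56) = 24, φ(57) = 36, φ(58) = 28, φ(59) = 58, φ(60) = 16, φ(61) = 60, φ(62) = 30. Summing all 62 values: 1192. (Average order: Σ_{n ≤ x} φ(n) ~ (3/π²) x². For x = 62, (3/π²)·62² ≈ 1168.44.)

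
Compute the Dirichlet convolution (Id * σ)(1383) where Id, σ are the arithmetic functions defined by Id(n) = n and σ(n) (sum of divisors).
(Id * σ)(1383) = 6461

Divisors of 1383: [1, 3, 461, 1383]. For each d | 1383:
  d = 1: Id(1) · σ(1383/1) = 1 · 1848 = 1848
  d = 3: Id(3) · σ(1383/3) = 3 · 462 = 1386
  d = 461: Id(461) · σ(1383/461) = 461 · 4 = 1844
  d = 1383: Id(1383) · σ(1383/1383) = 1383 · 1 = 1383
Summing: (Id * σ)(1383) = 1848 + 1386 + 1844 + 1383 = 6461.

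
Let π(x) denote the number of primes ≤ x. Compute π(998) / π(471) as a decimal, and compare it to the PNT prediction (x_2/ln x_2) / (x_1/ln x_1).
π(998)/π(471) = 168/91 ≈ 1.8462;  PNT prediction ≈ 1.8885.

π(471) = 91 and π(998) = 168, so π(998)/π(471) ≈ 1.8462. The PNT-predicted ratio is (998/ln(998)) / (471/ln(471)) ≈ 1.8885. The two agree to within a few percent, as expected.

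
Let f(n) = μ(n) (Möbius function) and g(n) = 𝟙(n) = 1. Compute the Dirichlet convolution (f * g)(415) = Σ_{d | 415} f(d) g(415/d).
(μ * 𝟙)(415) = 0

Divisors of 415: [1, 5, 83, 415]. For each d | 415:
  d = 1: μ(1) · 𝟙(415/1) = 1 · 1 = 1
  d = 5: μ(5) · 𝟙(415/5) = -1 · 1 = -1
  d = 83: μ(83) · 𝟙(415/83) = -1 · 1 = -1
  d = 415: μ(415) · 𝟙(415/415) = 1 · 1 = 1
Summing: (μ * 𝟙)(415) = 1 + -1 + -1 + 1 = 0.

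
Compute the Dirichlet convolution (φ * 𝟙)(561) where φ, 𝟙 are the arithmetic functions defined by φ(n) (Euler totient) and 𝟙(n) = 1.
(φ * 𝟙)(561) = 561

Divisors of 561: [1, 3, 11, 17, 33, 51, 187, 561]. For each d | 561:
  d = 1: φ(1) · 𝟙(561/1) = 1 · 1 = 1
  d = 3: φ(3) · 𝟙(561/3) = 2 · 1 = 2
  d = 11: φ(11) · 𝟙(561/11) = 10 · 1 = 10
  d = 17: φ(17) · 𝟙(561/17) = 16 · 1 = 16
  d = 33: φ(33) · 𝟙(561/33) = 20 · 1 = 20
  d = 51: φ(51) · 𝟙(561/51) = 32 · 1 = 32
  d = 187: φ(187) · 𝟙(561/187) = 160 · 1 = 160
  d = 561: φ(561) · 𝟙(561/561) = 320 · 1 = 320
Summing: (φ * 𝟙)(561) = 1 + 2 + 10 + 16 + 20 + 32 + 160 + 320 = 561.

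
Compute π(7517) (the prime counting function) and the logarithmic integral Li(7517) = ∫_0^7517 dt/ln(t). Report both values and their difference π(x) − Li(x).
π(7517) = 952;  Li(7517) ≈ 972.49;  π(x) − Li(x) ≈ -20.49.

Direct count of primes ≤ 7517 gives π(7517) = 952. Numerical evaluation of the logarithmic integral gives Li(7517) ≈ 972.49. The difference π(x) − Li(x) ≈ -20.49 is typically negative for small/moderate x (Li(x) overestimates), though Littlewood's theorem shows this sign changes infinitely often.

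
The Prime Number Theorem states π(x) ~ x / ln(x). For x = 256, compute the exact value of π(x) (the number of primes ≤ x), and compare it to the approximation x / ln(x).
π(256) = 54;  x/ln(x) ≈ 46.17;  relative error ≈ 14.51%.

Directly count primes up to 256: π(256) = 54. The PNT approximation gives 256/ln(256) ≈ 256/5.54518 ≈ 46.17. Relative error (π(x) − x/ln(x)) / π(x) ≈ 14.51%; the approximation is known to undercount slightly (Li(x) is a better estimate).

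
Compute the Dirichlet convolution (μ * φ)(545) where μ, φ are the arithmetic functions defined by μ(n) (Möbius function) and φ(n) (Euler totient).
(μ * φ)(545) = 321

Divisors of 545: [1, 5, 109, 545]. For each d | 545:
  d = 1: μ(1) · φ(545/1) = 1 · 432 = 432
  d = 5: μ(5) · φ(545/5) = -1 · 108 = -108
  d = 109: μ(109) · φ(545/109) = -1 · 4 = -4
  d = 545: μ(545) · φ(545/545) = 1 · 1 = 1
Summing: (μ * φ)(545) = 432 + -108 + -4 + 1 = 321.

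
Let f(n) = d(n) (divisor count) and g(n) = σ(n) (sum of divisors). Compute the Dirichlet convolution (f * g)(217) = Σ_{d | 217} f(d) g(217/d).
(d * σ)(217) = 340

Divisors of 217: [1, 7, 31, 217]. For each d | 217:
  d = 1: d(1) · σ(217/1) = 1 · 256 = 256
  d = 7: d(7) · σ(217/7) = 2 · 32 = 64
  d = 31: d(31) · σ(217/31) = 2 · 8 = 16
  d = 217: d(217) · σ(217/217) = 4 · 1 = 4
Summing: (d * σ)(217) = 256 + 64 + 16 + 4 = 340.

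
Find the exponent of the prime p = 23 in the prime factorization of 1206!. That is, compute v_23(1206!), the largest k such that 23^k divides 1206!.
v_23(1206!) = 54

Legendre's formula: v_p(n!) = Σ_{k ≥ 1} ⌊n / p^k⌋. For p = 23, n = 1206, the terms are:
  ⌊1206/23^1⌋ = ⌊1206/23⌋ = 52
  ⌊1206/23^2⌋ = ⌊1206/529⌋ = 2
(the next term ⌊1206/23^3⌋ = 0, terminating the sum). Summing: v_23(1206!) = 52 + 2 = 54.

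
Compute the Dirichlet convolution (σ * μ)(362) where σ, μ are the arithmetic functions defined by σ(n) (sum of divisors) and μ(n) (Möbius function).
(σ * μ)(362) = 362

Divisors of 362: [1, 2, 181, 362]. For each d | 362:
  d = 1: σ(1) · μ(362/1) = 1 · 1 = 1
  d = 2: σ(2) · μ(362/2) = 3 · -1 = -3
  d = 181: σ(181) · μ(362/181) = 182 · -1 = -182
  d = 362: σ(362) · μ(362/362) = 546 · 1 = 546
Summing: (σ * μ)(362) = 1 + -3 + -182 + 546 = 362.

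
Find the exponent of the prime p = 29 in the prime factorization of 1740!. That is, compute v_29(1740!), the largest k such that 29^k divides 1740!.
v_29(1740!) = 62

Legendre's formula: v_p(n!) = Σ_{k ≥ 1} ⌊n / p^k⌋. For p = 29, n = 1740, the terms are:
  ⌊1740/29^1⌋ = ⌊1740/29⌋ = 60
  ⌊1740/29^2⌋ = ⌊1740/841⌋ = 2
(the next term ⌊1740/29^3⌋ = 0, terminating the sum). Summing: v_29(1740!) = 60 + 2 = 62.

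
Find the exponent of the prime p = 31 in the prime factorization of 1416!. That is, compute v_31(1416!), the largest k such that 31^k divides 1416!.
v_31(1416!) = 46

Legendre's formula: v_p(n!) = Σ_{k ≥ 1} ⌊n / p^k⌋. For p = 31, n = 1416, the terms are:
  ⌊1416/31^1⌋ = ⌊1416/31⌋ = 45
  ⌊1416/31^2⌋ = ⌊1416/961⌋ = 1
(the next term ⌊1416/31^3⌋ = 0, terminating the sum). Summing: v_31(1416!) = 45 + 1 = 46.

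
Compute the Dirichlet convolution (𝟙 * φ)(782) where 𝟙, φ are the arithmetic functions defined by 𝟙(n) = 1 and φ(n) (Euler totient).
(𝟙 * φ)(782) = 782

Divisors of 782: [1, 2, 17, 23, 34, 46, 391, 782]. For each d | 782:
  d = 1: 𝟙(1) · φ(782/1) = 1 · 352 = 352
  d = 2: 𝟙(2) · φ(782/2) = 1 · 352 = 352
  d = 17: 𝟙(17) · φ(782/17) = 1 · 22 = 22
  d = 23: 𝟙(23) · φ(782/23) = 1 · 16 = 16
  d = 34: 𝟙(34) · φ(782/34) = 1 · 22 = 22
  d = 46: 𝟙(46) · φ(782/46) = 1 · 16 = 16
  d = 391: 𝟙(391) · φ(782/391) = 1 · 1 = 1
  d = 782: 𝟙(782) · φ(782/782) = 1 · 1 = 1
Summing: (𝟙 * φ)(782) = 352 + 352 + 22 + 16 + 22 + 16 + 1 + 1 = 782.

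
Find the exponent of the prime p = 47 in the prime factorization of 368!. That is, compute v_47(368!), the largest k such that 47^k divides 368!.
v_47(368!) = 7

Legendre's formula: v_p(n!) = Σ_{k ≥ 1} ⌊n / p^k⌋. For p = 47, n = 368, the terms are:
  ⌊368/47^1⌋ = ⌊368/47⌋ = 7
(the next term ⌊368/47^2⌋ = 0, terminating the sum). Summing: v_47(368!) = 7 = 7.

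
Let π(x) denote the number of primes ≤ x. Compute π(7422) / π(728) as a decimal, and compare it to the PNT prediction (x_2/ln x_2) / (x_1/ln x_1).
π(7422)/π(728) = 941/129 ≈ 7.2946;  PNT prediction ≈ 7.5389.

π(728) = 129 and π(7422) = 941, so π(7422)/π(728) ≈ 7.2946. The PNT-predicted ratio is (7422/ln(7422)) / (728/ln(728)) ≈ 7.5389. The two agree to within a few percent, as expected.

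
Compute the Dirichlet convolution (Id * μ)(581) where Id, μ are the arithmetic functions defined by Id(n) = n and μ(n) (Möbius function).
(Id * μ)(581) = 492

Divisors of 581: [1, 7, 83, 581]. For each d | 581:
  d = 1: Id(1) · μ(581/1) = 1 · 1 = 1
  d = 7: Id(7) · μ(581/7) = 7 · -1 = -7
  d = 83: Id(83) · μ(581/83) = 83 · -1 = -83
  d = 581: Id(581) · μ(581/581) = 581 · 1 = 581
Summing: (Id * μ)(581) = 1 + -7 + -83 + 581 = 492.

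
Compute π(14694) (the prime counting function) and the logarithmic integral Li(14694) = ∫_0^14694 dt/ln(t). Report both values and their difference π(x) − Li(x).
π(14694) = 1719;  Li(14694) ≈ 1744.77;  π(x) − Li(x) ≈ -25.77.

Direct count of primes ≤ 14694 gives π(14694) = 1719. Numerical evaluation of the logarithmic integral gives Li(14694) ≈ 1744.77. The difference π(x) − Li(x) ≈ -25.77 is typically negative for small/moderate x (Li(x) overestimates), though Littlewood's theorem shows this sign changes infinitely often.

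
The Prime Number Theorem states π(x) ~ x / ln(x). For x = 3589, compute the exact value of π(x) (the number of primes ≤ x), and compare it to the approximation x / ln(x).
π(3589) = 502;  x/ln(x) ≈ 438.45;  relative error ≈ 12.66%.

Directly count primes up to 3589: π(3589) = 502. The PNT approximation gives 3589/ln(3589) ≈ 3589/8.18563 ≈ 438.45. Relative error (π(x) − x/ln(x)) / π(x) ≈ 12.66%; the approximation is known to undercount slightly (Li(x) is a better estimate).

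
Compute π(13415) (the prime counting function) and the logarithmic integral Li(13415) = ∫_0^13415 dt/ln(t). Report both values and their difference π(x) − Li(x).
π(13415) = 1590;  Li(13415) ≈ 1610.85;  π(x) − Li(x) ≈ -20.85.

Direct count of primes ≤ 13415 gives π(13415) = 1590. Numerical evaluation of the logarithmic integral gives Li(13415) ≈ 1610.85. The difference π(x) − Li(x) ≈ -20.85 is typically negative for small/moderate x (Li(x) overestimates), though Littlewood's theorem shows this sign changes infinitely often.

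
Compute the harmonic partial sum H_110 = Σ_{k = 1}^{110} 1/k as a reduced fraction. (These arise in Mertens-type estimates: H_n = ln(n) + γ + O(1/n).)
H_110 = 812425573941376284756780362571245808659649778037/153803387341307877636928566091115101174034840640

Direct summation: H_110 = 1 + 1/2 + ... + 1/110. The least common denominator is lcm(1, ..., 110) = 8459186303771933270031071135011330564571916235200; over this denominator the numerator is 8459186303771933270031071135011330564571916235200 + 4229593151885966635015535567505665282285958117600 + 2819728767923977756677023711670443521523972078400 + 2114796575942983317507767783752832641142979058800 + 1691837260754386654006214227002266112914383247040 + 1409864383961988878338511855835221760761986039200 + 1208455186253133324290153019287332937795988033600 + 1057398287971491658753883891876416320571489529400 + 939909589307992585559007903890147840507990692800 + 845918630377193327003107113501133056457191623520 + 769016936706539388184642830455575505870174203200 + 704932191980994439169255927917610880380993019600 + 650706638751687174617774702693179274197839710400 + 604227593126566662145076509643666468897994016800 + 563945753584795551335404742334088704304794415680 + 528699143985745829376941945938208160285744764700 + 497599194339525486472415949118313562621877425600 + 469954794653996292779503951945073920253995346400 + 445220331777470172106898480790070029714311380800 + 422959315188596663501553556750566528228595811760 + 402818395417711108096717673095777645931996011200 + 384508468353269694092321415227787752935087101600 + 367790708859649272610046571087449154981387662400 + 352466095990497219584627963958805440190496509800 + 338367452150877330801242845400453222582876649408 + 325353319375843587308887351346589637098919855200 + 313303196435997528519669301296715946835996897600 + 302113796563283331072538254821833234448997008400 + 291696079440411492070036935690045881536962628800 + 281972876792397775667702371167044352152397207840 + 272876977541030105484873262419720340792642459200 + 264349571992872914688470972969104080142872382350 + 256338978902179796061547610151858501956724734400 + 248799597169762743236207974559156781310938712800 + 241691037250626664858030603857466587559197606720 + 234977397326998146389751975972536960126997673200 + 228626656858700899190028949594900826069511249600 + 222610165888735086053449240395035014857155690400 + 216902212917229058205924900897726424732613236800 + 211479657594298331750776778375283264114297905880 + 206321617165169104147099295975886111331022347200 + 201409197708855554048358836547888822965998005600 + 196725262878417052791420258953751873594695726400 + 192254234176634847046160707613893876467543550800 + 187981917861598517111801580778029568101598138560 + 183895354429824636305023285543724577490693831200 + 179982687314296452553852577340666607756849281600 + 176233047995248609792313981979402720095248254900 + 172636455179019046327164717041047562542284004800 + 169183726075438665400621422700226611291438324704 + 165866398113175162157471983039437854207292475200 + 162676659687921793654443675673294818549459927600 + 159607288750413835283605115754930765369281438400 + 156651598217998764259834650648357973417998448800 + 153803387341307877636928566091115101174034840640 + 151056898281641665536269127410916617224498504200 + 148406777259156724035632826930023343238103793600 + 145848039720205746035018467845022940768481314400 + 143376039046981919831035103983242890924947732800 + 140986438396198887833851185583522176076198603920 + 138675185307736610984115920246087386304457643200 + 136438488770515052742436631209860170396321229600 + 134272798472570369365572557698592548643998670400 + 132174785996436457344235486484552040071436191175 + 130141327750337434923554940538635854839567942080 + 128169489451089898030773805075929250978362367200 + 126256511996596018955687628880766127829431585600 + 124399798584881371618103987279578390655469356400 + 122596902953216424203348857029149718327129220800 + 120845518625313332429015301928733293779598803360 + 119143469067210327746916494859314514993970651200 + 117488698663499073194875987986268480063498836600 + 115879264435231962603165358013853843350300222400 + 114313328429350449595014474797450413034755624800 + 112789150716959110267080948466817740860958883136 + 111305082944367543026724620197517507428577845200 + 109859562386648484026377547207939357981453457600 + 108451106458614529102962450448863212366306618400 + 107078307642682699620646470063434564108505268800 + 105739828797149165875388389187641632057148952940 + 104434398811999176173223100432238648945332299200 + 103160808582584552073549647987943055665511173600 + 101917907274360641807603266686883500777974894400 + 100704598854427777024179418273944411482999002800 + 99519838867905097294483189823662712524375485120 + 98362631439208526395710129476875936797347863200 + 97232026480137164023345645230015293845654209600 + 96127117088317423523080353806946938233771775400 + 95047037121032958090236754325970006343504676800 + 93990958930799258555900790389014784050799069280 + 92958091250241024945396386099025610599691387200 + 91947677214912318152511642771862288745346915600 + 90958992513676701828291087473240113597547486400 + 89991343657148226276926288670333303878424640800 + 89044066355494034421379696158014005942862276160 + 88116523997624304896156990989701360047624127450 + 87208106224452920309598671494962170768782641600 + 86318227589509523163582358520523781271142002400 + 85446326300726598687182536717286167318908244800 + 84591863037719332700310711350113305645719162352 + 83754319839326071980505654802092381827444715200 + 82933199056587581078735991519718927103646237600 + 82128022366717798738165739174867287034678798400 + 81338329843960896827221837836647409274729963800 + 80563679083542221619343534619155529186399202240 + 79803644375206917641802557877465382684640719200 + 79057815923102180093748328364591874435251553600 + 78325799108999382129917325324178986708999224400 + 77607213796072782293863037935883766647448772800 + 76901693670653938818464283045557550587017420320 = 44683406566775695661622919941418519476280737792035, so H_110 = 44683406566775695661622919941418519476280737792035/8459186303771933270031071135011330564571916235200; reducing by gcd(44683406566775695661622919941418519476280737792035, 8459186303771933270031071135011330564571916235200) = 55 gives 812425573941376284756780362571245808659649778037/153803387341307877636928566091115101174034840640 ≈ 5.28223. (The PNT-adjacent estimate ln(110) + γ ≈ 5.27770 matches within O(1/n).)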